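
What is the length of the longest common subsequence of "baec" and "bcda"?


LCS of "baec" and "bcda"
DP table:
           b    c    d    a
      0    0    0    0    0
  b   0    1    1    1    1
  a   0    1    1    1    2
  e   0    1    1    1    2
  c   0    1    2    2    2
LCS length = dp[4][4] = 2

2


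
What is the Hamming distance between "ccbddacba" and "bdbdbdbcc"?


Comparing "ccbddacba" and "bdbdbdbcc" position by position:
  Position 0: 'c' vs 'b' => differ
  Position 1: 'c' vs 'd' => differ
  Position 2: 'b' vs 'b' => same
  Position 3: 'd' vs 'd' => same
  Position 4: 'd' vs 'b' => differ
  Position 5: 'a' vs 'd' => differ
  Position 6: 'c' vs 'b' => differ
  Position 7: 'b' vs 'c' => differ
  Position 8: 'a' vs 'c' => differ
Total differences (Hamming distance): 7

7


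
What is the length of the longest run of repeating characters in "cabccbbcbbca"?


Input: "cabccbbcbbca"
Scanning for longest run:
  Position 1 ('a'): new char, reset run to 1
  Position 2 ('b'): new char, reset run to 1
  Position 3 ('c'): new char, reset run to 1
  Position 4 ('c'): continues run of 'c', length=2
  Position 5 ('b'): new char, reset run to 1
  Position 6 ('b'): continues run of 'b', length=2
  Position 7 ('c'): new char, reset run to 1
  Position 8 ('b'): new char, reset run to 1
  Position 9 ('b'): continues run of 'b', length=2
  Position 10 ('c'): new char, reset run to 1
  Position 11 ('a'): new char, reset run to 1
Longest run: 'c' with length 2

2


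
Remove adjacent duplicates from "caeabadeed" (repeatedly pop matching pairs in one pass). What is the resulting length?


Input: caeabadeed
Stack-based adjacent duplicate removal:
  Read 'c': push. Stack: c
  Read 'a': push. Stack: ca
  Read 'e': push. Stack: cae
  Read 'a': push. Stack: caea
  Read 'b': push. Stack: caeab
  Read 'a': push. Stack: caeaba
  Read 'd': push. Stack: caeabad
  Read 'e': push. Stack: caeabade
  Read 'e': matches stack top 'e' => pop. Stack: caeabad
  Read 'd': matches stack top 'd' => pop. Stack: caeaba
Final stack: "caeaba" (length 6)

6


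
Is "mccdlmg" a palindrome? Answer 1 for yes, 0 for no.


Input: mccdlmg
Reversed: gmldccm
  Compare pos 0 ('m') with pos 6 ('g'): MISMATCH
  Compare pos 1 ('c') with pos 5 ('m'): MISMATCH
  Compare pos 2 ('c') with pos 4 ('l'): MISMATCH
Result: not a palindrome

0


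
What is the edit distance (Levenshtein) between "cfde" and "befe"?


Computing edit distance: "cfde" -> "befe"
DP table:
           b    e    f    e
      0    1    2    3    4
  c   1    1    2    3    4
  f   2    2    2    2    3
  d   3    3    3    3    3
  e   4    4    3    4    3
Edit distance = dp[4][4] = 3

3


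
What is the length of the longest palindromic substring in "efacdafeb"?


Input: "efacdafeb"
Checking substrings for palindromes:
  No multi-char palindromic substrings found
Longest palindromic substring: "e" with length 1

1


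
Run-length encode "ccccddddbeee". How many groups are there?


Input: ccccddddbeee
Scanning for consecutive runs:
  Group 1: 'c' x 4 (positions 0-3)
  Group 2: 'd' x 4 (positions 4-7)
  Group 3: 'b' x 1 (positions 8-8)
  Group 4: 'e' x 3 (positions 9-11)
Total groups: 4

4


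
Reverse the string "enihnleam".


Input: enihnleam
Reading characters right to left:
  Position 8: 'm'
  Position 7: 'a'
  Position 6: 'e'
  Position 5: 'l'
  Position 4: 'n'
  Position 3: 'h'
  Position 2: 'i'
  Position 1: 'n'
  Position 0: 'e'
Reversed: maelnhine

maelnhine


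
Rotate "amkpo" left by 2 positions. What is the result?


Input: "amkpo", rotate left by 2
First 2 characters: "am"
Remaining characters: "kpo"
Concatenate remaining + first: "kpo" + "am" = "kpoam"

kpoam


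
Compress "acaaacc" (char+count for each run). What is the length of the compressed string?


Input: acaaacc
Runs:
  'a' x 1 => "a1"
  'c' x 1 => "c1"
  'a' x 3 => "a3"
  'c' x 2 => "c2"
Compressed: "a1c1a3c2"
Compressed length: 8

8


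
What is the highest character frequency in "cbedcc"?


Input: cbedcc
Character counts:
  'b': 1
  'c': 3
  'd': 1
  'e': 1
Maximum frequency: 3

3


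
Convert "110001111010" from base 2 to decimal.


Input: "110001111010" in base 2
Positional expansion:
  Digit '1' (value 1) x 2^11 = 2048
  Digit '1' (value 1) x 2^10 = 1024
  Digit '0' (value 0) x 2^9 = 0
  Digit '0' (value 0) x 2^8 = 0
  Digit '0' (value 0) x 2^7 = 0
  Digit '1' (value 1) x 2^6 = 64
  Digit '1' (value 1) x 2^5 = 32
  Digit '1' (value 1) x 2^4 = 16
  Digit '1' (value 1) x 2^3 = 8
  Digit '0' (value 0) x 2^2 = 0
  Digit '1' (value 1) x 2^1 = 2
  Digit '0' (value 0) x 2^0 = 0
Sum = 3194

3194


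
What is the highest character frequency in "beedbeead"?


Input: beedbeead
Character counts:
  'a': 1
  'b': 2
  'd': 2
  'e': 4
Maximum frequency: 4

4


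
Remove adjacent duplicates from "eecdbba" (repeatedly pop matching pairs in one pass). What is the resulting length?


Input: eecdbba
Stack-based adjacent duplicate removal:
  Read 'e': push. Stack: e
  Read 'e': matches stack top 'e' => pop. Stack: (empty)
  Read 'c': push. Stack: c
  Read 'd': push. Stack: cd
  Read 'b': push. Stack: cdb
  Read 'b': matches stack top 'b' => pop. Stack: cd
  Read 'a': push. Stack: cda
Final stack: "cda" (length 3)

3


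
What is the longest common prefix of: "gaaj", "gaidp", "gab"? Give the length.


Words: gaaj, gaidp, gab
  Position 0: all 'g' => match
  Position 1: all 'a' => match
  Position 2: ('a', 'i', 'b') => mismatch, stop
LCP = "ga" (length 2)

2


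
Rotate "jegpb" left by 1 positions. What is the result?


Input: "jegpb", rotate left by 1
First 1 characters: "j"
Remaining characters: "egpb"
Concatenate remaining + first: "egpb" + "j" = "egpbj"

egpbj


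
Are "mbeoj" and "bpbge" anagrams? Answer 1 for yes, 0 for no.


Strings: "mbeoj", "bpbge"
Sorted first:  bejmo
Sorted second: bbegp
Differ at position 1: 'e' vs 'b' => not anagrams

0


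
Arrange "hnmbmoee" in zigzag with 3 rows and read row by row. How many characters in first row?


Zigzag "hnmbmoee" into 3 rows:
Placing characters:
  'h' => row 0
  'n' => row 1
  'm' => row 2
  'b' => row 1
  'm' => row 0
  'o' => row 1
  'e' => row 2
  'e' => row 1
Rows:
  Row 0: "hm"
  Row 1: "nboe"
  Row 2: "me"
First row length: 2

2


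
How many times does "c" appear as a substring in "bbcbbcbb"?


Searching for "c" in "bbcbbcbb"
Scanning each position:
  Position 0: "b" => no
  Position 1: "b" => no
  Position 2: "c" => MATCH
  Position 3: "b" => no
  Position 4: "b" => no
  Position 5: "c" => MATCH
  Position 6: "b" => no
  Position 7: "b" => no
Total occurrences: 2

2


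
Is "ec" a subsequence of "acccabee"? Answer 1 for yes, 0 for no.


Check if "ec" is a subsequence of "acccabee"
Greedy scan:
  Position 0 ('a'): no match needed
  Position 1 ('c'): no match needed
  Position 2 ('c'): no match needed
  Position 3 ('c'): no match needed
  Position 4 ('a'): no match needed
  Position 5 ('b'): no match needed
  Position 6 ('e'): matches sub[0] = 'e'
  Position 7 ('e'): no match needed
Only matched 1/2 characters => not a subsequence

0


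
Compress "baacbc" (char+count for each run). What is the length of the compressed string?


Input: baacbc
Runs:
  'b' x 1 => "b1"
  'a' x 2 => "a2"
  'c' x 1 => "c1"
  'b' x 1 => "b1"
  'c' x 1 => "c1"
Compressed: "b1a2c1b1c1"
Compressed length: 10

10


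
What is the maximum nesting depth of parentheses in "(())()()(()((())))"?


Input: "(())()()(()((())))"
Tracking depth:
  Position 0 '(': depth becomes 1
  Position 1 '(': depth becomes 2
  Position 2 ')': depth becomes 1
  Position 3 ')': depth becomes 0
  Position 4 '(': depth becomes 1
  Position 5 ')': depth becomes 0
  Position 6 '(': depth becomes 1
  Position 7 ')': depth becomes 0
  Position 8 '(': depth becomes 1
  Position 9 '(': depth becomes 2
  Position 10 ')': depth becomes 1
  Position 11 '(': depth becomes 2
  Position 12 '(': depth becomes 3
  Position 13 '(': depth becomes 4
  Position 14 ')': depth becomes 3
  Position 15 ')': depth becomes 2
  Position 16 ')': depth becomes 1
  Position 17 ')': depth becomes 0
Maximum depth reached: 4

4


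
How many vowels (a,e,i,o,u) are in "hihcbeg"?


Input: hihcbeg
Checking each character:
  'h' at position 0: consonant
  'i' at position 1: vowel (running total: 1)
  'h' at position 2: consonant
  'c' at position 3: consonant
  'b' at position 4: consonant
  'e' at position 5: vowel (running total: 2)
  'g' at position 6: consonant
Total vowels: 2

2


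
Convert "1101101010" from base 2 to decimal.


Input: "1101101010" in base 2
Positional expansion:
  Digit '1' (value 1) x 2^9 = 512
  Digit '1' (value 1) x 2^8 = 256
  Digit '0' (value 0) x 2^7 = 0
  Digit '1' (value 1) x 2^6 = 64
  Digit '1' (value 1) x 2^5 = 32
  Digit '0' (value 0) x 2^4 = 0
  Digit '1' (value 1) x 2^3 = 8
  Digit '0' (value 0) x 2^2 = 0
  Digit '1' (value 1) x 2^1 = 2
  Digit '0' (value 0) x 2^0 = 0
Sum = 874

874


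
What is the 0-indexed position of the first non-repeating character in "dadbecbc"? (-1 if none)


Input: dadbecbc
Character frequencies:
  'a': 1
  'b': 2
  'c': 2
  'd': 2
  'e': 1
Scanning left to right for freq == 1:
  Position 0 ('d'): freq=2, skip
  Position 1 ('a'): unique! => answer = 1

1


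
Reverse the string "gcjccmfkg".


Input: gcjccmfkg
Reading characters right to left:
  Position 8: 'g'
  Position 7: 'k'
  Position 6: 'f'
  Position 5: 'm'
  Position 4: 'c'
  Position 3: 'c'
  Position 2: 'j'
  Position 1: 'c'
  Position 0: 'g'
Reversed: gkfmccjcg

gkfmccjcg


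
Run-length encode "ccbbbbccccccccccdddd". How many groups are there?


Input: ccbbbbccccccccccdddd
Scanning for consecutive runs:
  Group 1: 'c' x 2 (positions 0-1)
  Group 2: 'b' x 4 (positions 2-5)
  Group 3: 'c' x 10 (positions 6-15)
  Group 4: 'd' x 4 (positions 16-19)
Total groups: 4

4


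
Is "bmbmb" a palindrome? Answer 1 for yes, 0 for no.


Input: bmbmb
Reversed: bmbmb
  Compare pos 0 ('b') with pos 4 ('b'): match
  Compare pos 1 ('m') with pos 3 ('m'): match
Result: palindrome

1


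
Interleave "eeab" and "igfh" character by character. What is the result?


Interleaving "eeab" and "igfh":
  Position 0: 'e' from first, 'i' from second => "ei"
  Position 1: 'e' from first, 'g' from second => "eg"
  Position 2: 'a' from first, 'f' from second => "af"
  Position 3: 'b' from first, 'h' from second => "bh"
Result: eiegafbh

eiegafbh


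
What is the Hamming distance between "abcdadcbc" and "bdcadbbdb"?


Comparing "abcdadcbc" and "bdcadbbdb" position by position:
  Position 0: 'a' vs 'b' => differ
  Position 1: 'b' vs 'd' => differ
  Position 2: 'c' vs 'c' => same
  Position 3: 'd' vs 'a' => differ
  Position 4: 'a' vs 'd' => differ
  Position 5: 'd' vs 'b' => differ
  Position 6: 'c' vs 'b' => differ
  Position 7: 'b' vs 'd' => differ
  Position 8: 'c' vs 'b' => differ
Total differences (Hamming distance): 8

8


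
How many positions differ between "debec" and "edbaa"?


Comparing "debec" and "edbaa" position by position:
  Position 0: 'd' vs 'e' => DIFFER
  Position 1: 'e' vs 'd' => DIFFER
  Position 2: 'b' vs 'b' => same
  Position 3: 'e' vs 'a' => DIFFER
  Position 4: 'c' vs 'a' => DIFFER
Positions that differ: 4

4


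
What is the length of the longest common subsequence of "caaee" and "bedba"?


LCS of "caaee" and "bedba"
DP table:
           b    e    d    b    a
      0    0    0    0    0    0
  c   0    0    0    0    0    0
  a   0    0    0    0    0    1
  a   0    0    0    0    0    1
  e   0    0    1    1    1    1
  e   0    0    1    1    1    1
LCS length = dp[5][5] = 1

1


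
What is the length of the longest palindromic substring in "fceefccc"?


Input: "fceefccc"
Checking substrings for palindromes:
  [5:8] "ccc" (len 3) => palindrome
  [2:4] "ee" (len 2) => palindrome
  [5:7] "cc" (len 2) => palindrome
  [6:8] "cc" (len 2) => palindrome
Longest palindromic substring: "ccc" with length 3

3


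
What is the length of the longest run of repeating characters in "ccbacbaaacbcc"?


Input: "ccbacbaaacbcc"
Scanning for longest run:
  Position 1 ('c'): continues run of 'c', length=2
  Position 2 ('b'): new char, reset run to 1
  Position 3 ('a'): new char, reset run to 1
  Position 4 ('c'): new char, reset run to 1
  Position 5 ('b'): new char, reset run to 1
  Position 6 ('a'): new char, reset run to 1
  Position 7 ('a'): continues run of 'a', length=2
  Position 8 ('a'): continues run of 'a', length=3
  Position 9 ('c'): new char, reset run to 1
  Position 10 ('b'): new char, reset run to 1
  Position 11 ('c'): new char, reset run to 1
  Position 12 ('c'): continues run of 'c', length=2
Longest run: 'a' with length 3

3


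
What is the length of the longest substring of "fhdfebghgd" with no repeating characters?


Input: "fhdfebghgd"
Sliding window (track last position of each char):
  Position 0 ('f'): window [0,0] length 1 -- new best
  Position 1 ('h'): window [0,1] length 2 -- new best
  Position 2 ('d'): window [0,2] length 3 -- new best
  Position 3 ('f'): repeat (last at 0), move window start to 1
  Position 3 ('f'): window [1,3] length 3
  Position 4 ('e'): window [1,4] length 4 -- new best
  Position 5 ('b'): window [1,5] length 5 -- new best
  Position 6 ('g'): window [1,6] length 6 -- new best
  Position 7 ('h'): repeat (last at 1), move window start to 2
  Position 7 ('h'): window [2,7] length 6
  Position 8 ('g'): repeat (last at 6), move window start to 7
  Position 8 ('g'): window [7,8] length 2
  Position 9 ('d'): window [7,9] length 3
Longest substring with no repeats: "hdfebg" with length 6

6


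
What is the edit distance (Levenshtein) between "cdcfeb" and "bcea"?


Computing edit distance: "cdcfeb" -> "bcea"
DP table:
           b    c    e    a
      0    1    2    3    4
  c   1    1    1    2    3
  d   2    2    2    2    3
  c   3    3    2    3    3
  f   4    4    3    3    4
  e   5    5    4    3    4
  b   6    5    5    4    4
Edit distance = dp[6][4] = 4

4


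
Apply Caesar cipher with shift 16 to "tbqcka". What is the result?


Caesar cipher: shift "tbqcka" by 16
  't' (pos 19) + 16 = pos 9 = 'j'
  'b' (pos 1) + 16 = pos 17 = 'r'
  'q' (pos 16) + 16 = pos 6 = 'g'
  'c' (pos 2) + 16 = pos 18 = 's'
  'k' (pos 10) + 16 = pos 0 = 'a'
  'a' (pos 0) + 16 = pos 16 = 'q'
Result: jrgsaq

jrgsaq


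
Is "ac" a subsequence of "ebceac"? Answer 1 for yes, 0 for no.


Check if "ac" is a subsequence of "ebceac"
Greedy scan:
  Position 0 ('e'): no match needed
  Position 1 ('b'): no match needed
  Position 2 ('c'): no match needed
  Position 3 ('e'): no match needed
  Position 4 ('a'): matches sub[0] = 'a'
  Position 5 ('c'): matches sub[1] = 'c'
All 2 characters matched => is a subsequence

1


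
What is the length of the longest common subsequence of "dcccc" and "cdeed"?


LCS of "dcccc" and "cdeed"
DP table:
           c    d    e    e    d
      0    0    0    0    0    0
  d   0    0    1    1    1    1
  c   0    1    1    1    1    1
  c   0    1    1    1    1    1
  c   0    1    1    1    1    1
  c   0    1    1    1    1    1
LCS length = dp[5][5] = 1

1


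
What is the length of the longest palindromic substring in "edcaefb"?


Input: "edcaefb"
Checking substrings for palindromes:
  No multi-char palindromic substrings found
Longest palindromic substring: "e" with length 1

1


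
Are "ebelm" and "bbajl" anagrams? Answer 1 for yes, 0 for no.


Strings: "ebelm", "bbajl"
Sorted first:  beelm
Sorted second: abbjl
Differ at position 0: 'b' vs 'a' => not anagrams

0


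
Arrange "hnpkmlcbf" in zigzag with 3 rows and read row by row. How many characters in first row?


Zigzag "hnpkmlcbf" into 3 rows:
Placing characters:
  'h' => row 0
  'n' => row 1
  'p' => row 2
  'k' => row 1
  'm' => row 0
  'l' => row 1
  'c' => row 2
  'b' => row 1
  'f' => row 0
Rows:
  Row 0: "hmf"
  Row 1: "nklb"
  Row 2: "pc"
First row length: 3

3


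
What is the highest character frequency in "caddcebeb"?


Input: caddcebeb
Character counts:
  'a': 1
  'b': 2
  'c': 2
  'd': 2
  'e': 2
Maximum frequency: 2

2


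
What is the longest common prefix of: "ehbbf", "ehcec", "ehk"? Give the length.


Words: ehbbf, ehcec, ehk
  Position 0: all 'e' => match
  Position 1: all 'h' => match
  Position 2: ('b', 'c', 'k') => mismatch, stop
LCP = "eh" (length 2)

2


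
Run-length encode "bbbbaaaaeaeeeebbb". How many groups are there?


Input: bbbbaaaaeaeeeebbb
Scanning for consecutive runs:
  Group 1: 'b' x 4 (positions 0-3)
  Group 2: 'a' x 4 (positions 4-7)
  Group 3: 'e' x 1 (positions 8-8)
  Group 4: 'a' x 1 (positions 9-9)
  Group 5: 'e' x 4 (positions 10-13)
  Group 6: 'b' x 3 (positions 14-16)
Total groups: 6

6


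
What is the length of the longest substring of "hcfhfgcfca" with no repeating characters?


Input: "hcfhfgcfca"
Sliding window (track last position of each char):
  Position 0 ('h'): window [0,0] length 1 -- new best
  Position 1 ('c'): window [0,1] length 2 -- new best
  Position 2 ('f'): window [0,2] length 3 -- new best
  Position 3 ('h'): repeat (last at 0), move window start to 1
  Position 3 ('h'): window [1,3] length 3
  Position 4 ('f'): repeat (last at 2), move window start to 3
  Position 4 ('f'): window [3,4] length 2
  Position 5 ('g'): window [3,5] length 3
  Position 6 ('c'): window [3,6] length 4 -- new best
  Position 7 ('f'): repeat (last at 4), move window start to 5
  Position 7 ('f'): window [5,7] length 3
  Position 8 ('c'): repeat (last at 6), move window start to 7
  Position 8 ('c'): window [7,8] length 2
  Position 9 ('a'): window [7,9] length 3
Longest substring with no repeats: "hfgc" with length 4

4


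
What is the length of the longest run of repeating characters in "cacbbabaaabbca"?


Input: "cacbbabaaabbca"
Scanning for longest run:
  Position 1 ('a'): new char, reset run to 1
  Position 2 ('c'): new char, reset run to 1
  Position 3 ('b'): new char, reset run to 1
  Position 4 ('b'): continues run of 'b', length=2
  Position 5 ('a'): new char, reset run to 1
  Position 6 ('b'): new char, reset run to 1
  Position 7 ('a'): new char, reset run to 1
  Position 8 ('a'): continues run of 'a', length=2
  Position 9 ('a'): continues run of 'a', length=3
  Position 10 ('b'): new char, reset run to 1
  Position 11 ('b'): continues run of 'b', length=2
  Position 12 ('c'): new char, reset run to 1
  Position 13 ('a'): new char, reset run to 1
Longest run: 'a' with length 3

3


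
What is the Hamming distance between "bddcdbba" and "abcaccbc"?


Comparing "bddcdbba" and "abcaccbc" position by position:
  Position 0: 'b' vs 'a' => differ
  Position 1: 'd' vs 'b' => differ
  Position 2: 'd' vs 'c' => differ
  Position 3: 'c' vs 'a' => differ
  Position 4: 'd' vs 'c' => differ
  Position 5: 'b' vs 'c' => differ
  Position 6: 'b' vs 'b' => same
  Position 7: 'a' vs 'c' => differ
Total differences (Hamming distance): 7

7


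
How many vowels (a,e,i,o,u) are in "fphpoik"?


Input: fphpoik
Checking each character:
  'f' at position 0: consonant
  'p' at position 1: consonant
  'h' at position 2: consonant
  'p' at position 3: consonant
  'o' at position 4: vowel (running total: 1)
  'i' at position 5: vowel (running total: 2)
  'k' at position 6: consonant
Total vowels: 2

2


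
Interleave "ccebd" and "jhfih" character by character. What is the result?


Interleaving "ccebd" and "jhfih":
  Position 0: 'c' from first, 'j' from second => "cj"
  Position 1: 'c' from first, 'h' from second => "ch"
  Position 2: 'e' from first, 'f' from second => "ef"
  Position 3: 'b' from first, 'i' from second => "bi"
  Position 4: 'd' from first, 'h' from second => "dh"
Result: cjchefbidh

cjchefbidh


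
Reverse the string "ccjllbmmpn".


Input: ccjllbmmpn
Reading characters right to left:
  Position 9: 'n'
  Position 8: 'p'
  Position 7: 'm'
  Position 6: 'm'
  Position 5: 'b'
  Position 4: 'l'
  Position 3: 'l'
  Position 2: 'j'
  Position 1: 'c'
  Position 0: 'c'
Reversed: npmmblljcc

npmmblljcc


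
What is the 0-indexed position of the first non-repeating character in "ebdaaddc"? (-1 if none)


Input: ebdaaddc
Character frequencies:
  'a': 2
  'b': 1
  'c': 1
  'd': 3
  'e': 1
Scanning left to right for freq == 1:
  Position 0 ('e'): unique! => answer = 0

0


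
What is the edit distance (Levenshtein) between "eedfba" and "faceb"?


Computing edit distance: "eedfba" -> "faceb"
DP table:
           f    a    c    e    b
      0    1    2    3    4    5
  e   1    1    2    3    3    4
  e   2    2    2    3    3    4
  d   3    3    3    3    4    4
  f   4    3    4    4    4    5
  b   5    4    4    5    5    4
  a   6    5    4    5    6    5
Edit distance = dp[6][5] = 5

5


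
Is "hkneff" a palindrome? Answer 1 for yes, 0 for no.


Input: hkneff
Reversed: ffenkh
  Compare pos 0 ('h') with pos 5 ('f'): MISMATCH
  Compare pos 1 ('k') with pos 4 ('f'): MISMATCH
  Compare pos 2 ('n') with pos 3 ('e'): MISMATCH
Result: not a palindrome

0


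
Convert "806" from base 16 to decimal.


Input: "806" in base 16
Positional expansion:
  Digit '8' (value 8) x 16^2 = 2048
  Digit '0' (value 0) x 16^1 = 0
  Digit '6' (value 6) x 16^0 = 6
Sum = 2054

2054


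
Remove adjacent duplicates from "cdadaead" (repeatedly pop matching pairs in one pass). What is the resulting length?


Input: cdadaead
Stack-based adjacent duplicate removal:
  Read 'c': push. Stack: c
  Read 'd': push. Stack: cd
  Read 'a': push. Stack: cda
  Read 'd': push. Stack: cdad
  Read 'a': push. Stack: cdada
  Read 'e': push. Stack: cdadae
  Read 'a': push. Stack: cdadaea
  Read 'd': push. Stack: cdadaead
Final stack: "cdadaead" (length 8)

8


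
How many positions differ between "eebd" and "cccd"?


Comparing "eebd" and "cccd" position by position:
  Position 0: 'e' vs 'c' => DIFFER
  Position 1: 'e' vs 'c' => DIFFER
  Position 2: 'b' vs 'c' => DIFFER
  Position 3: 'd' vs 'd' => same
Positions that differ: 3

3


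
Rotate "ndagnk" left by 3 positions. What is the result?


Input: "ndagnk", rotate left by 3
First 3 characters: "nda"
Remaining characters: "gnk"
Concatenate remaining + first: "gnk" + "nda" = "gnknda"

gnknda


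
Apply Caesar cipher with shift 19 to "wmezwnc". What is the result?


Caesar cipher: shift "wmezwnc" by 19
  'w' (pos 22) + 19 = pos 15 = 'p'
  'm' (pos 12) + 19 = pos 5 = 'f'
  'e' (pos 4) + 19 = pos 23 = 'x'
  'z' (pos 25) + 19 = pos 18 = 's'
  'w' (pos 22) + 19 = pos 15 = 'p'
  'n' (pos 13) + 19 = pos 6 = 'g'
  'c' (pos 2) + 19 = pos 21 = 'v'
Result: pfxspgv

pfxspgv


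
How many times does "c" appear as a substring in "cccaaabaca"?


Searching for "c" in "cccaaabaca"
Scanning each position:
  Position 0: "c" => MATCH
  Position 1: "c" => MATCH
  Position 2: "c" => MATCH
  Position 3: "a" => no
  Position 4: "a" => no
  Position 5: "a" => no
  Position 6: "b" => no
  Position 7: "a" => no
  Position 8: "c" => MATCH
  Position 9: "a" => no
Total occurrences: 4

4


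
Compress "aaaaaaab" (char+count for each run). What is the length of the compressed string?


Input: aaaaaaab
Runs:
  'a' x 7 => "a7"
  'b' x 1 => "b1"
Compressed: "a7b1"
Compressed length: 4

4


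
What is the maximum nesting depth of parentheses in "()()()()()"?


Input: "()()()()()"
Tracking depth:
  Position 0 '(': depth becomes 1
  Position 1 ')': depth becomes 0
  Position 2 '(': depth becomes 1
  Position 3 ')': depth becomes 0
  Position 4 '(': depth becomes 1
  Position 5 ')': depth becomes 0
  Position 6 '(': depth becomes 1
  Position 7 ')': depth becomes 0
  Position 8 '(': depth becomes 1
  Position 9 ')': depth becomes 0
Maximum depth reached: 1

1


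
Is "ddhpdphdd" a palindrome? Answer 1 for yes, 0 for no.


Input: ddhpdphdd
Reversed: ddhpdphdd
  Compare pos 0 ('d') with pos 8 ('d'): match
  Compare pos 1 ('d') with pos 7 ('d'): match
  Compare pos 2 ('h') with pos 6 ('h'): match
  Compare pos 3 ('p') with pos 5 ('p'): match
Result: palindrome

1


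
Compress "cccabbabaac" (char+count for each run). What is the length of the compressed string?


Input: cccabbabaac
Runs:
  'c' x 3 => "c3"
  'a' x 1 => "a1"
  'b' x 2 => "b2"
  'a' x 1 => "a1"
  'b' x 1 => "b1"
  'a' x 2 => "a2"
  'c' x 1 => "c1"
Compressed: "c3a1b2a1b1a2c1"
Compressed length: 14

14


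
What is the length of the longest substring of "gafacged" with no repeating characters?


Input: "gafacged"
Sliding window (track last position of each char):
  Position 0 ('g'): window [0,0] length 1 -- new best
  Position 1 ('a'): window [0,1] length 2 -- new best
  Position 2 ('f'): window [0,2] length 3 -- new best
  Position 3 ('a'): repeat (last at 1), move window start to 2
  Position 3 ('a'): window [2,3] length 2
  Position 4 ('c'): window [2,4] length 3
  Position 5 ('g'): window [2,5] length 4 -- new best
  Position 6 ('e'): window [2,6] length 5 -- new best
  Position 7 ('d'): window [2,7] length 6 -- new best
Longest substring with no repeats: "facged" with length 6

6


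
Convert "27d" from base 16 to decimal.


Input: "27d" in base 16
Positional expansion:
  Digit '2' (value 2) x 16^2 = 512
  Digit '7' (value 7) x 16^1 = 112
  Digit 'd' (value 13) x 16^0 = 13
Sum = 637

637


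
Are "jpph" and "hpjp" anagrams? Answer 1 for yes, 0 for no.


Strings: "jpph", "hpjp"
Sorted first:  hjpp
Sorted second: hjpp
Sorted forms match => anagrams

1


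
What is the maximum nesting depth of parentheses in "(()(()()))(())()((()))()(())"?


Input: "(()(()()))(())()((()))()(())"
Tracking depth:
  Position 0 '(': depth becomes 1
  Position 1 '(': depth becomes 2
  Position 2 ')': depth becomes 1
  Position 3 '(': depth becomes 2
  Position 4 '(': depth becomes 3
  Position 5 ')': depth becomes 2
  Position 6 '(': depth becomes 3
  Position 7 ')': depth becomes 2
  Position 8 ')': depth becomes 1
  Position 9 ')': depth becomes 0
  Position 10 '(': depth becomes 1
  Position 11 '(': depth becomes 2
  Position 12 ')': depth becomes 1
  Position 13 ')': depth becomes 0
  Position 14 '(': depth becomes 1
  Position 15 ')': depth becomes 0
  Position 16 '(': depth becomes 1
  Position 17 '(': depth becomes 2
  Position 18 '(': depth becomes 3
  Position 19 ')': depth becomes 2
  Position 20 ')': depth becomes 1
  Position 21 ')': depth becomes 0
  Position 22 '(': depth becomes 1
  Position 23 ')': depth becomes 0
  Position 24 '(': depth becomes 1
  Position 25 '(': depth becomes 2
  Position 26 ')': depth becomes 1
  Position 27 ')': depth becomes 0
Maximum depth reached: 3

3


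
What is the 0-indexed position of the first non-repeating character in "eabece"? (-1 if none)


Input: eabece
Character frequencies:
  'a': 1
  'b': 1
  'c': 1
  'e': 3
Scanning left to right for freq == 1:
  Position 0 ('e'): freq=3, skip
  Position 1 ('a'): unique! => answer = 1

1


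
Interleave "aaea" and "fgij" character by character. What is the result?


Interleaving "aaea" and "fgij":
  Position 0: 'a' from first, 'f' from second => "af"
  Position 1: 'a' from first, 'g' from second => "ag"
  Position 2: 'e' from first, 'i' from second => "ei"
  Position 3: 'a' from first, 'j' from second => "aj"
Result: afageiaj

afageiaj


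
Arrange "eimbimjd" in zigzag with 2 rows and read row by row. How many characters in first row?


Zigzag "eimbimjd" into 2 rows:
Placing characters:
  'e' => row 0
  'i' => row 1
  'm' => row 0
  'b' => row 1
  'i' => row 0
  'm' => row 1
  'j' => row 0
  'd' => row 1
Rows:
  Row 0: "emij"
  Row 1: "ibmd"
First row length: 4

4


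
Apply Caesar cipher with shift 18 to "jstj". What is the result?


Caesar cipher: shift "jstj" by 18
  'j' (pos 9) + 18 = pos 1 = 'b'
  's' (pos 18) + 18 = pos 10 = 'k'
  't' (pos 19) + 18 = pos 11 = 'l'
  'j' (pos 9) + 18 = pos 1 = 'b'
Result: bklb

bklb


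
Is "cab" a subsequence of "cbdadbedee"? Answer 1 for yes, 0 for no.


Check if "cab" is a subsequence of "cbdadbedee"
Greedy scan:
  Position 0 ('c'): matches sub[0] = 'c'
  Position 1 ('b'): no match needed
  Position 2 ('d'): no match needed
  Position 3 ('a'): matches sub[1] = 'a'
  Position 4 ('d'): no match needed
  Position 5 ('b'): matches sub[2] = 'b'
  Position 6 ('e'): no match needed
  Position 7 ('d'): no match needed
  Position 8 ('e'): no match needed
  Position 9 ('e'): no match needed
All 3 characters matched => is a subsequence

1


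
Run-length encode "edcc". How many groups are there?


Input: edcc
Scanning for consecutive runs:
  Group 1: 'e' x 1 (positions 0-0)
  Group 2: 'd' x 1 (positions 1-1)
  Group 3: 'c' x 2 (positions 2-3)
Total groups: 3

3


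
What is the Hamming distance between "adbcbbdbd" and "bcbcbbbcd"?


Comparing "adbcbbdbd" and "bcbcbbbcd" position by position:
  Position 0: 'a' vs 'b' => differ
  Position 1: 'd' vs 'c' => differ
  Position 2: 'b' vs 'b' => same
  Position 3: 'c' vs 'c' => same
  Position 4: 'b' vs 'b' => same
  Position 5: 'b' vs 'b' => same
  Position 6: 'd' vs 'b' => differ
  Position 7: 'b' vs 'c' => differ
  Position 8: 'd' vs 'd' => same
Total differences (Hamming distance): 4

4


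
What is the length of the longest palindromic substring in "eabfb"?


Input: "eabfb"
Checking substrings for palindromes:
  [2:5] "bfb" (len 3) => palindrome
Longest palindromic substring: "bfb" with length 3

3


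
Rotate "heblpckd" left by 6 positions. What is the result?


Input: "heblpckd", rotate left by 6
First 6 characters: "heblpc"
Remaining characters: "kd"
Concatenate remaining + first: "kd" + "heblpc" = "kdheblpc"

kdheblpc


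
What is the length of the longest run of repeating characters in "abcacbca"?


Input: "abcacbca"
Scanning for longest run:
  Position 1 ('b'): new char, reset run to 1
  Position 2 ('c'): new char, reset run to 1
  Position 3 ('a'): new char, reset run to 1
  Position 4 ('c'): new char, reset run to 1
  Position 5 ('b'): new char, reset run to 1
  Position 6 ('c'): new char, reset run to 1
  Position 7 ('a'): new char, reset run to 1
Longest run: 'a' with length 1

1


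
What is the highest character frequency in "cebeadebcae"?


Input: cebeadebcae
Character counts:
  'a': 2
  'b': 2
  'c': 2
  'd': 1
  'e': 4
Maximum frequency: 4

4


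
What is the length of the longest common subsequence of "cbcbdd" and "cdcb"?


LCS of "cbcbdd" and "cdcb"
DP table:
           c    d    c    b
      0    0    0    0    0
  c   0    1    1    1    1
  b   0    1    1    1    2
  c   0    1    1    2    2
  b   0    1    1    2    3
  d   0    1    2    2    3
  d   0    1    2    2    3
LCS length = dp[6][4] = 3

3


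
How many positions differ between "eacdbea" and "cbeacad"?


Comparing "eacdbea" and "cbeacad" position by position:
  Position 0: 'e' vs 'c' => DIFFER
  Position 1: 'a' vs 'b' => DIFFER
  Position 2: 'c' vs 'e' => DIFFER
  Position 3: 'd' vs 'a' => DIFFER
  Position 4: 'b' vs 'c' => DIFFER
  Position 5: 'e' vs 'a' => DIFFER
  Position 6: 'a' vs 'd' => DIFFER
Positions that differ: 7

7


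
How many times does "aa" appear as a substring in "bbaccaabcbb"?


Searching for "aa" in "bbaccaabcbb"
Scanning each position:
  Position 0: "bb" => no
  Position 1: "ba" => no
  Position 2: "ac" => no
  Position 3: "cc" => no
  Position 4: "ca" => no
  Position 5: "aa" => MATCH
  Position 6: "ab" => no
  Position 7: "bc" => no
  Position 8: "cb" => no
  Position 9: "bb" => no
Total occurrences: 1

1


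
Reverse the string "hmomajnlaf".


Input: hmomajnlaf
Reading characters right to left:
  Position 9: 'f'
  Position 8: 'a'
  Position 7: 'l'
  Position 6: 'n'
  Position 5: 'j'
  Position 4: 'a'
  Position 3: 'm'
  Position 2: 'o'
  Position 1: 'm'
  Position 0: 'h'
Reversed: falnjamomh

falnjamomh


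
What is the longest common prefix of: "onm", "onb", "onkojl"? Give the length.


Words: onm, onb, onkojl
  Position 0: all 'o' => match
  Position 1: all 'n' => match
  Position 2: ('m', 'b', 'k') => mismatch, stop
LCP = "on" (length 2)

2


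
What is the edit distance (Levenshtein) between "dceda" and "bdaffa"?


Computing edit distance: "dceda" -> "bdaffa"
DP table:
           b    d    a    f    f    a
      0    1    2    3    4    5    6
  d   1    1    1    2    3    4    5
  c   2    2    2    2    3    4    5
  e   3    3    3    3    3    4    5
  d   4    4    3    4    4    4    5
  a   5    5    4    3    4    5    4
Edit distance = dp[5][6] = 4

4


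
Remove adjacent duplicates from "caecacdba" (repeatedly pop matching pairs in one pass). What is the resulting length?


Input: caecacdba
Stack-based adjacent duplicate removal:
  Read 'c': push. Stack: c
  Read 'a': push. Stack: ca
  Read 'e': push. Stack: cae
  Read 'c': push. Stack: caec
  Read 'a': push. Stack: caeca
  Read 'c': push. Stack: caecac
  Read 'd': push. Stack: caecacd
  Read 'b': push. Stack: caecacdb
  Read 'a': push. Stack: caecacdba
Final stack: "caecacdba" (length 9)

9


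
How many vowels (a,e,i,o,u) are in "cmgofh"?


Input: cmgofh
Checking each character:
  'c' at position 0: consonant
  'm' at position 1: consonant
  'g' at position 2: consonant
  'o' at position 3: vowel (running total: 1)
  'f' at position 4: consonant
  'h' at position 5: consonant
Total vowels: 1

1


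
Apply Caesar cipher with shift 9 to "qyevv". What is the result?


Caesar cipher: shift "qyevv" by 9
  'q' (pos 16) + 9 = pos 25 = 'z'
  'y' (pos 24) + 9 = pos 7 = 'h'
  'e' (pos 4) + 9 = pos 13 = 'n'
  'v' (pos 21) + 9 = pos 4 = 'e'
  'v' (pos 21) + 9 = pos 4 = 'e'
Result: zhnee

zhnee


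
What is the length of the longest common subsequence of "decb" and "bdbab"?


LCS of "decb" and "bdbab"
DP table:
           b    d    b    a    b
      0    0    0    0    0    0
  d   0    0    1    1    1    1
  e   0    0    1    1    1    1
  c   0    0    1    1    1    1
  b   0    1    1    2    2    2
LCS length = dp[4][5] = 2

2


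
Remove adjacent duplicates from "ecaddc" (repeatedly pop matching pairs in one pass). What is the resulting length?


Input: ecaddc
Stack-based adjacent duplicate removal:
  Read 'e': push. Stack: e
  Read 'c': push. Stack: ec
  Read 'a': push. Stack: eca
  Read 'd': push. Stack: ecad
  Read 'd': matches stack top 'd' => pop. Stack: eca
  Read 'c': push. Stack: ecac
Final stack: "ecac" (length 4)

4


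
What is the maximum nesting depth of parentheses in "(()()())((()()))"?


Input: "(()()())((()()))"
Tracking depth:
  Position 0 '(': depth becomes 1
  Position 1 '(': depth becomes 2
  Position 2 ')': depth becomes 1
  Position 3 '(': depth becomes 2
  Position 4 ')': depth becomes 1
  Position 5 '(': depth becomes 2
  Position 6 ')': depth becomes 1
  Position 7 ')': depth becomes 0
  Position 8 '(': depth becomes 1
  Position 9 '(': depth becomes 2
  Position 10 '(': depth becomes 3
  Position 11 ')': depth becomes 2
  Position 12 '(': depth becomes 3
  Position 13 ')': depth becomes 2
  Position 14 ')': depth becomes 1
  Position 15 ')': depth becomes 0
Maximum depth reached: 3

3


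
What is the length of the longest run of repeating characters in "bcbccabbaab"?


Input: "bcbccabbaab"
Scanning for longest run:
  Position 1 ('c'): new char, reset run to 1
  Position 2 ('b'): new char, reset run to 1
  Position 3 ('c'): new char, reset run to 1
  Position 4 ('c'): continues run of 'c', length=2
  Position 5 ('a'): new char, reset run to 1
  Position 6 ('b'): new char, reset run to 1
  Position 7 ('b'): continues run of 'b', length=2
  Position 8 ('a'): new char, reset run to 1
  Position 9 ('a'): continues run of 'a', length=2
  Position 10 ('b'): new char, reset run to 1
Longest run: 'c' with length 2

2


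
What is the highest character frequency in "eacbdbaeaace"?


Input: eacbdbaeaace
Character counts:
  'a': 4
  'b': 2
  'c': 2
  'd': 1
  'e': 3
Maximum frequency: 4

4


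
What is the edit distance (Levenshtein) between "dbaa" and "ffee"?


Computing edit distance: "dbaa" -> "ffee"
DP table:
           f    f    e    e
      0    1    2    3    4
  d   1    1    2    3    4
  b   2    2    2    3    4
  a   3    3    3    3    4
  a   4    4    4    4    4
Edit distance = dp[4][4] = 4

4


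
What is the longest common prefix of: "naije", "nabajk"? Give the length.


Words: naije, nabajk
  Position 0: all 'n' => match
  Position 1: all 'a' => match
  Position 2: ('i', 'b') => mismatch, stop
LCP = "na" (length 2)

2


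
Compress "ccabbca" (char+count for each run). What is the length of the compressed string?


Input: ccabbca
Runs:
  'c' x 2 => "c2"
  'a' x 1 => "a1"
  'b' x 2 => "b2"
  'c' x 1 => "c1"
  'a' x 1 => "a1"
Compressed: "c2a1b2c1a1"
Compressed length: 10

10


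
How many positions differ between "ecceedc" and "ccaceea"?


Comparing "ecceedc" and "ccaceea" position by position:
  Position 0: 'e' vs 'c' => DIFFER
  Position 1: 'c' vs 'c' => same
  Position 2: 'c' vs 'a' => DIFFER
  Position 3: 'e' vs 'c' => DIFFER
  Position 4: 'e' vs 'e' => same
  Position 5: 'd' vs 'e' => DIFFER
  Position 6: 'c' vs 'a' => DIFFER
Positions that differ: 5

5


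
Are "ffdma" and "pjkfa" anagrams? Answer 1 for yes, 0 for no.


Strings: "ffdma", "pjkfa"
Sorted first:  adffm
Sorted second: afjkp
Differ at position 1: 'd' vs 'f' => not anagrams

0


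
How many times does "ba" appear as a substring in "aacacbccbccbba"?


Searching for "ba" in "aacacbccbccbba"
Scanning each position:
  Position 0: "aa" => no
  Position 1: "ac" => no
  Position 2: "ca" => no
  Position 3: "ac" => no
  Position 4: "cb" => no
  Position 5: "bc" => no
  Position 6: "cc" => no
  Position 7: "cb" => no
  Position 8: "bc" => no
  Position 9: "cc" => no
  Position 10: "cb" => no
  Position 11: "bb" => no
  Position 12: "ba" => MATCH
Total occurrences: 1

1


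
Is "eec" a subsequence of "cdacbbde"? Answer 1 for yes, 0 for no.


Check if "eec" is a subsequence of "cdacbbde"
Greedy scan:
  Position 0 ('c'): no match needed
  Position 1 ('d'): no match needed
  Position 2 ('a'): no match needed
  Position 3 ('c'): no match needed
  Position 4 ('b'): no match needed
  Position 5 ('b'): no match needed
  Position 6 ('d'): no match needed
  Position 7 ('e'): matches sub[0] = 'e'
Only matched 1/3 characters => not a subsequence

0


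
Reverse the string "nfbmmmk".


Input: nfbmmmk
Reading characters right to left:
  Position 6: 'k'
  Position 5: 'm'
  Position 4: 'm'
  Position 3: 'm'
  Position 2: 'b'
  Position 1: 'f'
  Position 0: 'n'
Reversed: kmmmbfn

kmmmbfn


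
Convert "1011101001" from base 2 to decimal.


Input: "1011101001" in base 2
Positional expansion:
  Digit '1' (value 1) x 2^9 = 512
  Digit '0' (value 0) x 2^8 = 0
  Digit '1' (value 1) x 2^7 = 128
  Digit '1' (value 1) x 2^6 = 64
  Digit '1' (value 1) x 2^5 = 32
  Digit '0' (value 0) x 2^4 = 0
  Digit '1' (value 1) x 2^3 = 8
  Digit '0' (value 0) x 2^2 = 0
  Digit '0' (value 0) x 2^1 = 0
  Digit '1' (value 1) x 2^0 = 1
Sum = 745

745


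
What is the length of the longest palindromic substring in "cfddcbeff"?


Input: "cfddcbeff"
Checking substrings for palindromes:
  [2:4] "dd" (len 2) => palindrome
  [7:9] "ff" (len 2) => palindrome
Longest palindromic substring: "dd" with length 2

2


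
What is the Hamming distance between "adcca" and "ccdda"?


Comparing "adcca" and "ccdda" position by position:
  Position 0: 'a' vs 'c' => differ
  Position 1: 'd' vs 'c' => differ
  Position 2: 'c' vs 'd' => differ
  Position 3: 'c' vs 'd' => differ
  Position 4: 'a' vs 'a' => same
Total differences (Hamming distance): 4

4


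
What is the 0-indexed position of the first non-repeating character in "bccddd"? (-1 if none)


Input: bccddd
Character frequencies:
  'b': 1
  'c': 2
  'd': 3
Scanning left to right for freq == 1:
  Position 0 ('b'): unique! => answer = 0

0


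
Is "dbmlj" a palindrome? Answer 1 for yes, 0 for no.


Input: dbmlj
Reversed: jlmbd
  Compare pos 0 ('d') with pos 4 ('j'): MISMATCH
  Compare pos 1 ('b') with pos 3 ('l'): MISMATCH
Result: not a palindrome

0


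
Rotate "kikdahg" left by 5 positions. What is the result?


Input: "kikdahg", rotate left by 5
First 5 characters: "kikda"
Remaining characters: "hg"
Concatenate remaining + first: "hg" + "kikda" = "hgkikda"

hgkikda
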